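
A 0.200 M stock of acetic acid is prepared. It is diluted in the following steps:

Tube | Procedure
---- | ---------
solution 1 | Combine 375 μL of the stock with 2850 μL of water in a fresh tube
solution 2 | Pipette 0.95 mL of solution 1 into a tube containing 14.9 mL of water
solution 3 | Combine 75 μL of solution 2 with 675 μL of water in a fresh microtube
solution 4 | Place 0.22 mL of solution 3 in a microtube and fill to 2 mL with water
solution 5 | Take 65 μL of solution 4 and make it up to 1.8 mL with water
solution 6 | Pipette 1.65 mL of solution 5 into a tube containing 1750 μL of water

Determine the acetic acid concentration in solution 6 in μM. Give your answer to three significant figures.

Step 1: 375 μL + 2850 μL = 3225 μL total → factor 3225/375 = 8.6
Step 2: 0.95 mL + 14.9 mL = 15.85 mL total → factor 15.85/0.95 = 16.684
Step 3: 75 μL + 675 μL = 750 μL total → factor 750/75 = 10
Step 4: 0.22 mL brought to 2 mL → factor 2/0.22 = 9.0909
Step 5: 65 μL brought to 1.8 mL → factor 1800/65 = 27.692
Step 6: 1.65 mL + 1750 μL = 3.4 mL total → factor 3.4/1.65 = 2.0606
Overall dilution factor = 8.6 × 16.684 × 10 × 9.0909 × 27.692 × 2.0606 = 7.4433 × 10^5
Final = 0.200 M / 7.4433 × 10^5 = 2.687 × 10^-7 M = 0.269 μM

0.269 μM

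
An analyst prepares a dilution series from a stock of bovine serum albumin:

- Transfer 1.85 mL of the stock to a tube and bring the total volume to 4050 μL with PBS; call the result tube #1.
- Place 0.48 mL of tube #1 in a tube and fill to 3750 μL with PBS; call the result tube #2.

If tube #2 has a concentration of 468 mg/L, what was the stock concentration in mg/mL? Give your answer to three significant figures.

8.00 mg/mL

Step 1: 1.85 mL brought to 4050 μL → factor 4.05/1.85 = 2.1892
Step 2: 0.48 mL brought to 3750 μL → factor 3.75/0.48 = 7.8125
Overall dilution factor = 2.1892 × 7.8125 = 17.103
Stock = 468 mg/L × 17.103 = 8004 mg/L = 8.00 mg/mL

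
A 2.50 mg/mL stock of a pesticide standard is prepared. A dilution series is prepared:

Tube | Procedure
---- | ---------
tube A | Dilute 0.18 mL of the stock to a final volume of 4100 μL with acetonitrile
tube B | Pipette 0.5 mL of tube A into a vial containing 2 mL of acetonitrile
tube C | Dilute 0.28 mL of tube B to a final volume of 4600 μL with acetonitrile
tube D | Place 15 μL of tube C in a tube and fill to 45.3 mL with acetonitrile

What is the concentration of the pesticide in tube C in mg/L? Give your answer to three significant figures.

Step 1: 0.18 mL brought to 4100 μL → factor 4.1/0.18 = 22.778
Step 2: 0.5 mL + 2 mL = 2.5 mL total → factor 2.5/0.5 = 5
Step 3: 0.28 mL brought to 4600 μL → factor 4.6/0.28 = 16.429
Dilution factor through tube C = 22.778 × 5 × 16.429 = 1871
[tube C] = 2.50 mg/mL / 1871 = 0.001336 mg/mL = 1.34 mg/L

1.34 mg/L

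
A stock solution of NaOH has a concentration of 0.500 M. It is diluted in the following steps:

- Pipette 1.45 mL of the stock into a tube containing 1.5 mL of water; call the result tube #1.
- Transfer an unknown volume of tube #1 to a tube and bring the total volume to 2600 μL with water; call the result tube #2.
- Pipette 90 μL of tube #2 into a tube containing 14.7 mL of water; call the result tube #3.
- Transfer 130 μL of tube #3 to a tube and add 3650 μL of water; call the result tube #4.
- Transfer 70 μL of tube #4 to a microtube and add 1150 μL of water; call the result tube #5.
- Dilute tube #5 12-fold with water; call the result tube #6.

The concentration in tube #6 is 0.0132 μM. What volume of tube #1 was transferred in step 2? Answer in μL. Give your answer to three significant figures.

140 μL

Step 1: 1.45 mL + 1.5 mL = 2.95 mL total → factor 2.95/1.45 = 2.0345
Step 2: v brought to 2600 μL → factor = 2600 μL/v
Step 3: 90 μL + 14.7 mL = 14790 μL total → factor 14790/90 = 164.33
Step 4: 130 μL + 3650 μL = 3780 μL total → factor 3780/130 = 29.077
Step 5: 70 μL + 1150 μL = 1220 μL total → factor 1220/70 = 17.429
Step 6: 12-fold → factor 12
Product of known-step factors = 2.0332 × 10^6
Overall factor = 0.500 M / (0.0132 μM) = 3.7879 × 10^7
Step-2 factor = 3.7879 × 10^7 / 2.0332 × 10^6 = 18.631
v = 2600 μL / 18.631 = 140 μL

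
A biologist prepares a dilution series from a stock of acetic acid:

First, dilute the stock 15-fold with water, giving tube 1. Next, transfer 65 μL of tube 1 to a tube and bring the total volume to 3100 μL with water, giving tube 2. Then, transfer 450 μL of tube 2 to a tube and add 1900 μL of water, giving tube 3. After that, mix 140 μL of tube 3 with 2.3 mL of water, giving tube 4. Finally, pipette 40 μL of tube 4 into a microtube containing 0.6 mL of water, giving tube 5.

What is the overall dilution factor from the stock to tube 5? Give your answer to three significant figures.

1.04 × 10^6

Step 1: 15-fold → factor 15
Step 2: 65 μL brought to 3100 μL → factor 3100/65 = 47.692
Step 3: 450 μL + 1900 μL = 2350 μL total → factor 2350/450 = 5.2222
Step 4: 140 μL + 2.3 mL = 2440 μL total → factor 2440/140 = 17.429
Step 5: 40 μL + 0.6 mL = 640 μL total → factor 640/40 = 16
Overall dilution factor = 15 × 47.692 × 5.2222 × 17.429 × 16 = 1.0418 × 10^6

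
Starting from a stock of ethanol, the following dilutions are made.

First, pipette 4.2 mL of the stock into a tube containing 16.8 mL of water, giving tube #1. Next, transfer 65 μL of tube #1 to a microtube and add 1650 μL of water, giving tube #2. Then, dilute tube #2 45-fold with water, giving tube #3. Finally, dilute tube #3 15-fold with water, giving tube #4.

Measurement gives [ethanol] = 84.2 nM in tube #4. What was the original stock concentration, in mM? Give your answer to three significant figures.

Step 1: 4.2 mL + 16.8 mL = 21 mL total → factor 21/4.2 = 5
Step 2: 65 μL + 1650 μL = 1715 μL total → factor 1715/65 = 26.385
Step 3: 45-fold → factor 45
Step 4: 15-fold → factor 15
Overall dilution factor = 5 × 26.385 × 45 × 15 = 89048
Stock = 84.2 nM × 89048 = 7.498 × 10^6 nM = 7.50 mM

7.50 mM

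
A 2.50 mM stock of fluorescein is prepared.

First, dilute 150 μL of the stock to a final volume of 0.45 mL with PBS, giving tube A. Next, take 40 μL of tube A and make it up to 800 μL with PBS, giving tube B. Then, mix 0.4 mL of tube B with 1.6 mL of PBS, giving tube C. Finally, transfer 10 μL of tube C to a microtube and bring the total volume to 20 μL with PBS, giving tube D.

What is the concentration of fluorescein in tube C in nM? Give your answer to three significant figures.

8.33 × 10^3 nM

Step 1: 150 μL brought to 0.45 mL → factor 450/150 = 3
Step 2: 40 μL brought to 800 μL → factor 800/40 = 20
Step 3: 0.4 mL + 1.6 mL = 2 mL total → factor 2/0.4 = 5
Dilution factor through tube C = 3 × 20 × 5 = 300
[tube C] = 2.50 mM / 300 = 0.008333 mM = 8.33 × 10^3 nM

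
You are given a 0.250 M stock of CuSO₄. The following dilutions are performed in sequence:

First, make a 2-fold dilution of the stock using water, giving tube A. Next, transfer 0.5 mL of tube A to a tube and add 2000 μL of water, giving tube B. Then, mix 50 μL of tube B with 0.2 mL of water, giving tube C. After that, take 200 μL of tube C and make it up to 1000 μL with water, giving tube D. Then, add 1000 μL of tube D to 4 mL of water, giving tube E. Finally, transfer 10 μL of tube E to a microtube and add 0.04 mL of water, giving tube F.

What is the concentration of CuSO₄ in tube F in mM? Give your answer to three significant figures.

Step 1: 2-fold → factor 2
Step 2: 0.5 mL + 2000 μL = 2.5 mL total → factor 2.5/0.5 = 5
Step 3: 50 μL + 0.2 mL = 250 μL total → factor 250/50 = 5
Step 4: 200 μL brought to 1000 μL → factor 1000/200 = 5
Step 5: 1000 μL + 4 mL = 5000 μL total → factor 5000/1000 = 5
Step 6: 10 μL + 0.04 mL = 50 μL total → factor 50/10 = 5
Overall dilution factor = 2 × 5 × 5 × 5 × 5 × 5 = 6250
Final = 0.250 M / 6250 = 4.000 × 10^-5 M = 0.0400 mM

0.0400 mM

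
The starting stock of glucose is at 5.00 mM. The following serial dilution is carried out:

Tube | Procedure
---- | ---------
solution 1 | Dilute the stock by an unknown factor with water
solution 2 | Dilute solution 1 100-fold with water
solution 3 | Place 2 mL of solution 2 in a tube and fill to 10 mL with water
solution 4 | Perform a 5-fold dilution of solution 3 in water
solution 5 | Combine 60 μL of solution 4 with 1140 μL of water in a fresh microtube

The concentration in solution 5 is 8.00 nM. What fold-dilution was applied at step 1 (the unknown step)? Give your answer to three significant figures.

12.5-fold

Step 1: unknown factor x
Step 2: 100-fold → factor 100
Step 3: 2 mL brought to 10 mL → factor 10/2 = 5
Step 4: 5-fold → factor 5
Step 5: 60 μL + 1140 μL = 1200 μL total → factor 1200/60 = 20
Product of known-step factors = 50000
Overall factor = 5.00 mM / (8.00 nM) = 6.25 × 10^5
x = 6.25 × 10^5 / 50000 = 12.5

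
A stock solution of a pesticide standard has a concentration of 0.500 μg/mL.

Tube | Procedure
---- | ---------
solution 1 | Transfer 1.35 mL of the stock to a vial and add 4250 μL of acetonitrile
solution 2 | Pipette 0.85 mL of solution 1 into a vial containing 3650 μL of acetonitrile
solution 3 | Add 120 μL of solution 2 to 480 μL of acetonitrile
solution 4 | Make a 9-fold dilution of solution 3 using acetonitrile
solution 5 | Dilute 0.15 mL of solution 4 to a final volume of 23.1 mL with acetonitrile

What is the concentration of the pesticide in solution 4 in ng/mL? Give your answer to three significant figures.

0.506 ng/mL

Step 1: 1.35 mL + 4250 μL = 5.6 mL total → factor 5.6/1.35 = 4.1481
Step 2: 0.85 mL + 3650 μL = 4.5 mL total → factor 4.5/0.85 = 5.2941
Step 3: 120 μL + 480 μL = 600 μL total → factor 600/120 = 5
Step 4: 9-fold → factor 9
Dilution factor through solution 4 = 4.1481 × 5.2941 × 5 × 9 = 988.24
[solution 4] = 0.500 μg/mL / 988.24 = 0.0005060 μg/mL = 0.506 ng/mL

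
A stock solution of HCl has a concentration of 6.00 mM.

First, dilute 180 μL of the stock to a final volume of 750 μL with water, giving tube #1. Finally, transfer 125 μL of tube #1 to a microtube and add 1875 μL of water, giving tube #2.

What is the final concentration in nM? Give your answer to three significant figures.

9.00 × 10^4 nM

Step 1: 180 μL brought to 750 μL → factor 750/180 = 4.1667
Step 2: 125 μL + 1875 μL = 2000 μL total → factor 2000/125 = 16
Overall dilution factor = 4.1667 × 16 = 66.667
Final = 6.00 mM / 66.667 = 0.09000 mM = 9.00 × 10^4 nM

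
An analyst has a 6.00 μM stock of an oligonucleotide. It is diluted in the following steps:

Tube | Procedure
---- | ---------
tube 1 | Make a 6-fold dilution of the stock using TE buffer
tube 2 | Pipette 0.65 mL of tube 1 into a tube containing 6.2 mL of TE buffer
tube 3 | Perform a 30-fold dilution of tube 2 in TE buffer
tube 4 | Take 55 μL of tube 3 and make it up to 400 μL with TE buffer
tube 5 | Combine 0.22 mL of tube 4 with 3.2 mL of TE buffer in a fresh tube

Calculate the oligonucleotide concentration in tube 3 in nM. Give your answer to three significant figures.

3.16 nM

Step 1: 6-fold → factor 6
Step 2: 0.65 mL + 6.2 mL = 6.85 mL total → factor 6.85/0.65 = 10.538
Step 3: 30-fold → factor 30
Dilution factor through tube 3 = 6 × 10.538 × 30 = 1896.9
[tube 3] = 6.00 μM / 1896.9 = 0.003163 μM = 3.16 nM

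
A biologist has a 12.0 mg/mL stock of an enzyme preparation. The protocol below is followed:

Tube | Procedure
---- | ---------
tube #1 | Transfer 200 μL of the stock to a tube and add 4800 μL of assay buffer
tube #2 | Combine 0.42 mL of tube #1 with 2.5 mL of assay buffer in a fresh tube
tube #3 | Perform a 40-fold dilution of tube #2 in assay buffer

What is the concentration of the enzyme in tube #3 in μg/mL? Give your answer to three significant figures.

1.73 μg/mL

Step 1: 200 μL + 4800 μL = 5000 μL total → factor 5000/200 = 25
Step 2: 0.42 mL + 2.5 mL = 2.92 mL total → factor 2.92/0.42 = 6.9524
Step 3: 40-fold → factor 40
Overall dilution factor = 25 × 6.9524 × 40 = 6952.4
Final = 12.0 mg/mL / 6952.4 = 0.001726 mg/mL = 1.73 μg/mL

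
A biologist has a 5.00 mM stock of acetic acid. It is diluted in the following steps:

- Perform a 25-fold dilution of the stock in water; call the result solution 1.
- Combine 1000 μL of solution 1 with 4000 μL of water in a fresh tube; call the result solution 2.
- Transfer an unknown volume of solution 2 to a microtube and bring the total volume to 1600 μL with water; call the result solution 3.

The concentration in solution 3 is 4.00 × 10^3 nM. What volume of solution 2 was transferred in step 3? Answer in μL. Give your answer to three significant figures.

160 μL

Step 1: 25-fold → factor 25
Step 2: 1000 μL + 4000 μL = 5000 μL total → factor 5000/1000 = 5
Step 3: v brought to 1600 μL → factor = 1600 μL/v
Product of known-step factors = 125
Overall factor = 5.00 mM / (4.00 × 10^3 nM) = 1250
Step-3 factor = 1250 / 125 = 10
v = 1600 μL / 10 = 160 μL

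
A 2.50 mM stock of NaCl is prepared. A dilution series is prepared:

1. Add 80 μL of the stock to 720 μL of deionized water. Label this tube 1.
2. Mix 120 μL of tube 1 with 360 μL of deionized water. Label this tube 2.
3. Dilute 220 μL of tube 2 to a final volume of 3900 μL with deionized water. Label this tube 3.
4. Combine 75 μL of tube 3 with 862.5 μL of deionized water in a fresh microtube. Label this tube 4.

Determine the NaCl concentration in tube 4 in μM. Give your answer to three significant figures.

0.282 μM

Step 1: 80 μL + 720 μL = 800 μL total → factor 800/80 = 10
Step 2: 120 μL + 360 μL = 480 μL total → factor 480/120 = 4
Step 3: 220 μL brought to 3900 μL → factor 3900/220 = 17.727
Step 4: 75 μL + 862.5 μL = 937.5 μL total → factor 937.5/75 = 12.5
Overall dilution factor = 10 × 4 × 17.727 × 12.5 = 8863.6
Final = 2.50 mM / 8863.6 = 0.0002821 mM = 0.282 μM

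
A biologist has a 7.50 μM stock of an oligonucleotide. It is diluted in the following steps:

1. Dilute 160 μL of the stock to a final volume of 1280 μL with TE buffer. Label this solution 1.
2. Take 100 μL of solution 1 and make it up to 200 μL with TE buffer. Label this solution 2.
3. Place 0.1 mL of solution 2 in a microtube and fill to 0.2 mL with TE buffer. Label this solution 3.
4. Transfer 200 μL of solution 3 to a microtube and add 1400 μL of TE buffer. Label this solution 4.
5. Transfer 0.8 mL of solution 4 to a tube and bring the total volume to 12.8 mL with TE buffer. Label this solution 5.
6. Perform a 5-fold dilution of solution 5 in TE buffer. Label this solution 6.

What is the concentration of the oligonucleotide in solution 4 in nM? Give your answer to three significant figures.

29.3 nM

Step 1: 160 μL brought to 1280 μL → factor 1280/160 = 8
Step 2: 100 μL brought to 200 μL → factor 200/100 = 2
Step 3: 0.1 mL brought to 0.2 mL → factor 0.2/0.1 = 2
Step 4: 200 μL + 1400 μL = 1600 μL total → factor 1600/200 = 8
Dilution factor through solution 4 = 8 × 2 × 2 × 8 = 256
[solution 4] = 7.50 μM / 256 = 0.02930 μM = 29.3 nM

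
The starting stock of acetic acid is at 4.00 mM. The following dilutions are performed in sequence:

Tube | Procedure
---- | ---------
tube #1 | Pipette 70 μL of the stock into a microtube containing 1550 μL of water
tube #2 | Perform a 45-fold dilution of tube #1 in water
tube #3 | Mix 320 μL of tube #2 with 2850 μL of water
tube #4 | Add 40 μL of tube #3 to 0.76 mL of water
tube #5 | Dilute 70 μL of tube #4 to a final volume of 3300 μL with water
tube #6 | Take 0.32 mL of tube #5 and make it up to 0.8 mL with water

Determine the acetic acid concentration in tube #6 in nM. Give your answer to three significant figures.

Step 1: 70 μL + 1550 μL = 1620 μL total → factor 1620/70 = 23.143
Step 2: 45-fold → factor 45
Step 3: 320 μL + 2850 μL = 3170 μL total → factor 3170/320 = 9.9062
Step 4: 40 μL + 0.76 mL = 800 μL total → factor 800/40 = 20
Step 5: 70 μL brought to 3300 μL → factor 3300/70 = 47.143
Step 6: 0.32 mL brought to 0.8 mL → factor 0.8/0.32 = 2.5
Overall dilution factor = 23.143 × 45 × 9.9062 × 20 × 47.143 × 2.5 = 2.4318 × 10^7
Final = 4.00 mM / 2.4318 × 10^7 = 1.645 × 10^-7 mM = 0.164 nM

0.164 nM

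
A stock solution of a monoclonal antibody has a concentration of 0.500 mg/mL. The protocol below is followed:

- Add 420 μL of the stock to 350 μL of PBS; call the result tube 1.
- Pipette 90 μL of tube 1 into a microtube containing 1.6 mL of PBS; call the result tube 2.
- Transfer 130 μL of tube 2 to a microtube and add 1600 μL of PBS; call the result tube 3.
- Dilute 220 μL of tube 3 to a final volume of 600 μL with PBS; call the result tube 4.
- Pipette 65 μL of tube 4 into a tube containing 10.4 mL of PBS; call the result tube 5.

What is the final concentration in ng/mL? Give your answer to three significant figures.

2.49 ng/mL

Step 1: 420 μL + 350 μL = 770 μL total → factor 770/420 = 1.8333
Step 2: 90 μL + 1.6 mL = 1690 μL total → factor 1690/90 = 18.778
Step 3: 130 μL + 1600 μL = 1730 μL total → factor 1730/130 = 13.308
Step 4: 220 μL brought to 600 μL → factor 600/220 = 2.7273
Step 5: 65 μL + 10.4 mL = 10465 μL total → factor 10465/65 = 161
Overall dilution factor = 1.8333 × 18.778 × 13.308 × 2.7273 × 161 = 2.0116 × 10^5
Final = 0.500 mg/mL / 2.0116 × 10^5 = 2.486 × 10^-6 mg/mL = 2.49 ng/mL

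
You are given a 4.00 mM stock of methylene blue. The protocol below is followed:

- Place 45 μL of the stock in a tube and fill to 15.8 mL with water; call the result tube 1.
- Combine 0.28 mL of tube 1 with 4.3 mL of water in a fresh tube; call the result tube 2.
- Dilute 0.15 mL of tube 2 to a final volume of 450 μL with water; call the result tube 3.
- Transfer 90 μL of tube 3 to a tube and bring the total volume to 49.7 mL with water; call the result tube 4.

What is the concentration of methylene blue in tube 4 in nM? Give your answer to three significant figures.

Step 1: 45 μL brought to 15.8 mL → factor 15800/45 = 351.11
Step 2: 0.28 mL + 4.3 mL = 4.58 mL total → factor 4.58/0.28 = 16.357
Step 3: 0.15 mL brought to 450 μL → factor 0.45/0.15 = 3
Step 4: 90 μL brought to 49.7 mL → factor 49700/90 = 552.22
Overall dilution factor = 351.11 × 16.357 × 3 × 552.22 = 9.5145 × 10^6
Final = 4.00 mM / 9.5145 × 10^6 = 4.204 × 10^-7 mM = 0.420 nM

0.420 nM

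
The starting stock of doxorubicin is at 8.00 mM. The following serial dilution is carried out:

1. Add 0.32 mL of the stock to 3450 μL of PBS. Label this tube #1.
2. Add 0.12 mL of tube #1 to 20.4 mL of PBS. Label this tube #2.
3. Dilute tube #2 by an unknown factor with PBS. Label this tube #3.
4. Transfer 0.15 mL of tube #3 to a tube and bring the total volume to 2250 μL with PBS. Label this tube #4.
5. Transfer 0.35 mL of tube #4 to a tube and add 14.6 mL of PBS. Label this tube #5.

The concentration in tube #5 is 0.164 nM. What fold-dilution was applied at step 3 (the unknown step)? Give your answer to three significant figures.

Step 1: 0.32 mL + 3450 μL = 3.77 mL total → factor 3.77/0.32 = 11.781
Step 2: 0.12 mL + 20.4 mL = 20.52 mL total → factor 20.52/0.12 = 171
Step 3: unknown factor x
Step 4: 0.15 mL brought to 2250 μL → factor 2.25/0.15 = 15
Step 5: 0.35 mL + 14.6 mL = 14.95 mL total → factor 14.95/0.35 = 42.714
Product of known-step factors = 1.2908 × 10^6
Overall factor = 8.00 mM / (0.164 nM) = 4.878 × 10^7
x = 4.878 × 10^7 / 1.2908 × 10^6 = 37.8

37.8-fold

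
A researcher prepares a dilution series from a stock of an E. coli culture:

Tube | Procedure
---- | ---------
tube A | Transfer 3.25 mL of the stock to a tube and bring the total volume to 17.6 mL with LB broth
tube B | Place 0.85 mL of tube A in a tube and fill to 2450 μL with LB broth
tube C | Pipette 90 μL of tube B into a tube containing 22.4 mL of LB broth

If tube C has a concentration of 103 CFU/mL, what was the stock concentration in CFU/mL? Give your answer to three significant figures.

Step 1: 3.25 mL brought to 17.6 mL → factor 17.6/3.25 = 5.4154
Step 2: 0.85 mL brought to 2450 μL → factor 2.45/0.85 = 2.8824
Step 3: 90 μL + 22.4 mL = 22490 μL total → factor 22490/90 = 249.89
Overall dilution factor = 5.4154 × 2.8824 × 249.89 = 3900.5
Stock = 103 CFU/mL × 3900.5 = 4.02 × 10^5 CFU/mL

4.02 × 10^5 CFU/mL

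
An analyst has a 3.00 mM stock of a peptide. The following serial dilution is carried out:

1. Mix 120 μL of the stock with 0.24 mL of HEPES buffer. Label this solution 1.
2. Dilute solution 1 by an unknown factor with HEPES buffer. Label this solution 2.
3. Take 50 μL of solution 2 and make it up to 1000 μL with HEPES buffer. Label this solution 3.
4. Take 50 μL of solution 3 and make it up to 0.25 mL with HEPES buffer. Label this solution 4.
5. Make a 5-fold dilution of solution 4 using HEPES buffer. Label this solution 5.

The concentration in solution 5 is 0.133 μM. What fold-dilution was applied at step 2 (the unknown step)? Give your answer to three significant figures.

15.0-fold

Step 1: 120 μL + 0.24 mL = 360 μL total → factor 360/120 = 3
Step 2: unknown factor x
Step 3: 50 μL brought to 1000 μL → factor 1000/50 = 20
Step 4: 50 μL brought to 0.25 mL → factor 250/50 = 5
Step 5: 5-fold → factor 5
Product of known-step factors = 1500
Overall factor = 3.00 mM / (0.133 μM) = 22556
x = 22556 / 1500 = 15.0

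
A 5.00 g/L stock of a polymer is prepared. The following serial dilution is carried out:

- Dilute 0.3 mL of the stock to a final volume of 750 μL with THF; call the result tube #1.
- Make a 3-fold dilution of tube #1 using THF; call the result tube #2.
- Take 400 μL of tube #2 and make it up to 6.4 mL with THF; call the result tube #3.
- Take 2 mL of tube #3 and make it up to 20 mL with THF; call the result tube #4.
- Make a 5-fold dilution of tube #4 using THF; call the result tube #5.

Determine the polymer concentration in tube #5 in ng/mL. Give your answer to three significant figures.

Step 1: 0.3 mL brought to 750 μL → factor 0.75/0.3 = 2.5
Step 2: 3-fold → factor 3
Step 3: 400 μL brought to 6.4 mL → factor 6400/400 = 16
Step 4: 2 mL brought to 20 mL → factor 20/2 = 10
Step 5: 5-fold → factor 5
Overall dilution factor = 2.5 × 3 × 16 × 10 × 5 = 6000
Final = 5.00 g/L / 6000 = 0.0008333 g/L = 833 ng/mL

833 ng/mL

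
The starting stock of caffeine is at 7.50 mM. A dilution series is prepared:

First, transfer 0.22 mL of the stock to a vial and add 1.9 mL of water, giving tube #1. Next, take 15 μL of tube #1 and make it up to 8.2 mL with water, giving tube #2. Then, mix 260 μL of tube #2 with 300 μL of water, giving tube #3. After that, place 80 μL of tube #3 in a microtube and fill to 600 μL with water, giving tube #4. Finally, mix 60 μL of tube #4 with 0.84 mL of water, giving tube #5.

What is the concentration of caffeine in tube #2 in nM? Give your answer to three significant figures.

1.42 × 10^3 nM

Step 1: 0.22 mL + 1.9 mL = 2.12 mL total → factor 2.12/0.22 = 9.6364
Step 2: 15 μL brought to 8.2 mL → factor 8200/15 = 546.67
Dilution factor through tube #2 = 9.6364 × 546.67 = 5267.9
[tube #2] = 7.50 mM / 5267.9 = 0.001424 mM = 1.42 × 10^3 nM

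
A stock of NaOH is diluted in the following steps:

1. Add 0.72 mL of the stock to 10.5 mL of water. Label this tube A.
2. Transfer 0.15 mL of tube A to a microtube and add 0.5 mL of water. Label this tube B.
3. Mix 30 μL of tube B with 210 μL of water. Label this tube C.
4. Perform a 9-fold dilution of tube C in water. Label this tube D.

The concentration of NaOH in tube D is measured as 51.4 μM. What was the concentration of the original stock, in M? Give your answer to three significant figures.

Step 1: 0.72 mL + 10.5 mL = 11.22 mL total → factor 11.22/0.72 = 15.583
Step 2: 0.15 mL + 0.5 mL = 0.65 mL total → factor 0.65/0.15 = 4.3333
Step 3: 30 μL + 210 μL = 240 μL total → factor 240/30 = 8
Step 4: 9-fold → factor 9
Overall dilution factor = 15.583 × 4.3333 × 8 × 9 = 4862
Stock = 51.4 μM × 4862 = 2.499 × 10^5 μM = 0.250 M

0.250 M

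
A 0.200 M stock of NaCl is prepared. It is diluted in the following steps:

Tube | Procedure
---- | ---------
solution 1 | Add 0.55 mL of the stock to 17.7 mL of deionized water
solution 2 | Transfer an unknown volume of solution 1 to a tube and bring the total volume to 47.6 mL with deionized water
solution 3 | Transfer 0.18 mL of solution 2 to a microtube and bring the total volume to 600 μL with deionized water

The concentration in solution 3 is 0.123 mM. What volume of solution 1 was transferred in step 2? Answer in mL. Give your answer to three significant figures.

Step 1: 0.55 mL + 17.7 mL = 18.25 mL total → factor 18.25/0.55 = 33.182
Step 2: v brought to 47.6 mL → factor = 47.6 mL/v
Step 3: 0.18 mL brought to 600 μL → factor 0.6/0.18 = 3.3333
Product of known-step factors = 110.61
Overall factor = 0.200 M / (0.123 mM) = 1626
Step-2 factor = 1626 / 110.61 = 14.701
v = 47.6 mL / 14.701 = 3.24 mL

3.24 mL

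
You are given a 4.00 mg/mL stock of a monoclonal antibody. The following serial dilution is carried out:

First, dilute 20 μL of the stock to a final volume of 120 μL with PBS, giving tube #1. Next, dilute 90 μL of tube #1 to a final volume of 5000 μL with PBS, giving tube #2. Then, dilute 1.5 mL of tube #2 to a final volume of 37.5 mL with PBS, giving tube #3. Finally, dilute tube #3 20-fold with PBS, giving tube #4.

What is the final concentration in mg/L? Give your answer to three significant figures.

Step 1: 20 μL brought to 120 μL → factor 120/20 = 6
Step 2: 90 μL brought to 5000 μL → factor 5000/90 = 55.556
Step 3: 1.5 mL brought to 37.5 mL → factor 37.5/1.5 = 25
Step 4: 20-fold → factor 20
Overall dilution factor = 6 × 55.556 × 25 × 20 = 1.6667 × 10^5
Final = 4.00 mg/mL / 1.6667 × 10^5 = 2.400 × 10^-5 mg/mL = 0.0240 mg/L

0.0240 mg/L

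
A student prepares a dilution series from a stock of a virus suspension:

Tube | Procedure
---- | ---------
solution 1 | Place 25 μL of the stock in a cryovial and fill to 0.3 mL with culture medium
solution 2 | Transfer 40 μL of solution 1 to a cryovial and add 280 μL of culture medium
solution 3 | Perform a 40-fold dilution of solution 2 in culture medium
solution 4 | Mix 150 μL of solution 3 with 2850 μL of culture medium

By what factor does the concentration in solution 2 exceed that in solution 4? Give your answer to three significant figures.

Step 1: 25 μL brought to 0.3 mL → factor 300/25 = 12
Step 2: 40 μL + 280 μL = 320 μL total → factor 320/40 = 8
Step 3: 40-fold → factor 40
Step 4: 150 μL + 2850 μL = 3000 μL total → factor 3000/150 = 20
Dilution factor to solution 2 = 96; to solution 4 = 76800
[solution 2]/[solution 4] = (factor to solution 4)/(factor to solution 2) = 76800/96 = 800

800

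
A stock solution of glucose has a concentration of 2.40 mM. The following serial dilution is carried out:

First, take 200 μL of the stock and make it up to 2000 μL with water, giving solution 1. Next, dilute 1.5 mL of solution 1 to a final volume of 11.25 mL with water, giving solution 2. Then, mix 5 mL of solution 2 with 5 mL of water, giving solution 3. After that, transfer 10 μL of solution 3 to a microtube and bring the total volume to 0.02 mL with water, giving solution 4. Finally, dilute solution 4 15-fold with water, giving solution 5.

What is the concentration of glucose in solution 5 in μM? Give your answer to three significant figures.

Step 1: 200 μL brought to 2000 μL → factor 2000/200 = 10
Step 2: 1.5 mL brought to 11.25 mL → factor 11.25/1.5 = 7.5
Step 3: 5 mL + 5 mL = 10 mL total → factor 10/5 = 2
Step 4: 10 μL brought to 0.02 mL → factor 20/10 = 2
Step 5: 15-fold → factor 15
Overall dilution factor = 10 × 7.5 × 2 × 2 × 15 = 4500
Final = 2.40 mM / 4500 = 0.0005333 mM = 0.533 μM

0.533 μM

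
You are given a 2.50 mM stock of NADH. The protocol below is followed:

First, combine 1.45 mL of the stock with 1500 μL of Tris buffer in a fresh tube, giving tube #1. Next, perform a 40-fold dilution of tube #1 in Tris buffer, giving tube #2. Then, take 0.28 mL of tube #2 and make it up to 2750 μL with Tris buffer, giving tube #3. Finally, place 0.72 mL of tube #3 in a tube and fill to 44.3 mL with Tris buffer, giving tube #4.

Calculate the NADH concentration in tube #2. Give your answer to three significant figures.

0.0307 mM

Step 1: 1.45 mL + 1500 μL = 2.95 mL total → factor 2.95/1.45 = 2.0345
Step 2: 40-fold → factor 40
Dilution factor through tube #2 = 2.0345 × 40 = 81.379
[tube #2] = 2.50 mM / 81.379 = 0.0307 mM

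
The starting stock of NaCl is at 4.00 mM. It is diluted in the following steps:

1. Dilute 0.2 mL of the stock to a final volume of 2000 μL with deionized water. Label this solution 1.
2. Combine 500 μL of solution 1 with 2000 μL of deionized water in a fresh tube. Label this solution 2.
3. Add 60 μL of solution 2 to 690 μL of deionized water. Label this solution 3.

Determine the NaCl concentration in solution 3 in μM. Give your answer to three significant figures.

6.40 μM

Step 1: 0.2 mL brought to 2000 μL → factor 2/0.2 = 10
Step 2: 500 μL + 2000 μL = 2500 μL total → factor 2500/500 = 5
Step 3: 60 μL + 690 μL = 750 μL total → factor 750/60 = 12.5
Overall dilution factor = 10 × 5 × 12.5 = 625
Final = 4.00 mM / 625 = 0.006400 mM = 6.40 μM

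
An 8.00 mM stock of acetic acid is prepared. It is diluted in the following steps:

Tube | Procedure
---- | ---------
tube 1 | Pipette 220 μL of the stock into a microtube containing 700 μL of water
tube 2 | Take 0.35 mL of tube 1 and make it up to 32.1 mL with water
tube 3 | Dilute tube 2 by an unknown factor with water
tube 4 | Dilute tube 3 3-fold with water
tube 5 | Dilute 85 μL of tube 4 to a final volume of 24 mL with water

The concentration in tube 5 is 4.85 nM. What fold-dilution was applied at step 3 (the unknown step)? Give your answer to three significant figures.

Step 1: 220 μL + 700 μL = 920 μL total → factor 920/220 = 4.1818
Step 2: 0.35 mL brought to 32.1 mL → factor 32.1/0.35 = 91.714
Step 3: unknown factor x
Step 4: 3-fold → factor 3
Step 5: 85 μL brought to 24 mL → factor 24000/85 = 282.35
Product of known-step factors = 3.2487 × 10^5
Overall factor = 8.00 mM / (4.85 nM) = 1.6495 × 10^6
x = 1.6495 × 10^6 / 3.2487 × 10^5 = 5.08

5.08-fold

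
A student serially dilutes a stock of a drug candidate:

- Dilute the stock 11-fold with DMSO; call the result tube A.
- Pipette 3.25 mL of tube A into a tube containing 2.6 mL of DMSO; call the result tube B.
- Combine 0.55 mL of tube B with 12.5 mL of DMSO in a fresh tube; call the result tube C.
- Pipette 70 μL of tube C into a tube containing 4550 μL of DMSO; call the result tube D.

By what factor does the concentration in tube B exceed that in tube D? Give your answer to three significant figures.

1.57 × 10^3

Step 1: 11-fold → factor 11
Step 2: 3.25 mL + 2.6 mL = 5.85 mL total → factor 5.85/3.25 = 1.8
Step 3: 0.55 mL + 12.5 mL = 13.05 mL total → factor 13.05/0.55 = 23.727
Step 4: 70 μL + 4550 μL = 4620 μL total → factor 4620/70 = 66
Dilution factor to tube B = 19.8; to tube D = 31007
[tube B]/[tube D] = (factor to tube D)/(factor to tube B) = 31007/19.8 = 1.57 × 10^3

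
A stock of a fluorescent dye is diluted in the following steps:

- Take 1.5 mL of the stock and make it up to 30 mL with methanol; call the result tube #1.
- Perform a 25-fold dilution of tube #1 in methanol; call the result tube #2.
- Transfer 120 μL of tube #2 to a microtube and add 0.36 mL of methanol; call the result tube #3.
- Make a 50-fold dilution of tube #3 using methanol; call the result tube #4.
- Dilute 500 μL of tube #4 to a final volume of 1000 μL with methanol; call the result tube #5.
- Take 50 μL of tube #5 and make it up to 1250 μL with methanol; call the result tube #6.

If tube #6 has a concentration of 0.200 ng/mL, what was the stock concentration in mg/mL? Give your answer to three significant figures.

Step 1: 1.5 mL brought to 30 mL → factor 30/1.5 = 20
Step 2: 25-fold → factor 25
Step 3: 120 μL + 0.36 mL = 480 μL total → factor 480/120 = 4
Step 4: 50-fold → factor 50
Step 5: 500 μL brought to 1000 μL → factor 1000/500 = 2
Step 6: 50 μL brought to 1250 μL → factor 1250/50 = 25
Overall dilution factor = 20 × 25 × 4 × 50 × 2 × 25 = 5 × 10^6
Stock = 0.200 ng/mL × 5 × 10^6 = 1.000 × 10^6 ng/mL = 1.00 mg/mL

1.00 mg/mL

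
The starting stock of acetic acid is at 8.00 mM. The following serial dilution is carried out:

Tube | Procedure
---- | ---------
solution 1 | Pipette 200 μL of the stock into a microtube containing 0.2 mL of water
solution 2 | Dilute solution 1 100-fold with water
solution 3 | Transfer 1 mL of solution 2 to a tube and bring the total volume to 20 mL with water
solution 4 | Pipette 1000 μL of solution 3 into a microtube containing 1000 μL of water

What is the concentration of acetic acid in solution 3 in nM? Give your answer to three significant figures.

Step 1: 200 μL + 0.2 mL = 400 μL total → factor 400/200 = 2
Step 2: 100-fold → factor 100
Step 3: 1 mL brought to 20 mL → factor 20/1 = 20
Dilution factor through solution 3 = 2 × 100 × 20 = 4000
[solution 3] = 8.00 mM / 4000 = 0.002000 mM = 2.00 × 10^3 nM

2.00 × 10^3 nM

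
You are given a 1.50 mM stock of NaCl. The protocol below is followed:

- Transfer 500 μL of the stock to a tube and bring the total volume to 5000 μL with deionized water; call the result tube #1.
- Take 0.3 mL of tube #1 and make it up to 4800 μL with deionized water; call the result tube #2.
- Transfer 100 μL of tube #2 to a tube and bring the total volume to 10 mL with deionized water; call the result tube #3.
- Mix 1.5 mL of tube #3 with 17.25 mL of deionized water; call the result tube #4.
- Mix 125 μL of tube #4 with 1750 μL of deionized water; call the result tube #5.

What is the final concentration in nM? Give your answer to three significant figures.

0.500 nM

Step 1: 500 μL brought to 5000 μL → factor 5000/500 = 10
Step 2: 0.3 mL brought to 4800 μL → factor 4.8/0.3 = 16
Step 3: 100 μL brought to 10 mL → factor 10000/100 = 100
Step 4: 1.5 mL + 17.25 mL = 18.75 mL total → factor 18.75/1.5 = 12.5
Step 5: 125 μL + 1750 μL = 1875 μL total → factor 1875/125 = 15
Overall dilution factor = 10 × 16 × 100 × 12.5 × 15 = 3 × 10^6
Final = 1.50 mM / 3 × 10^6 = 5.000 × 10^-7 mM = 0.500 nM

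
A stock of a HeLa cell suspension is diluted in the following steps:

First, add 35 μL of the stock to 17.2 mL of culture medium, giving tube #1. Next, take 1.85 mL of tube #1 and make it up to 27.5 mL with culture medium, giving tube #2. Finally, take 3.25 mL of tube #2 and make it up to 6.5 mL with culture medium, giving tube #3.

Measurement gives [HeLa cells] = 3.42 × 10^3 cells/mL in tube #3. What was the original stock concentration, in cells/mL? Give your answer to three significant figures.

Step 1: 35 μL + 17.2 mL = 17235 μL total → factor 17235/35 = 492.43
Step 2: 1.85 mL brought to 27.5 mL → factor 27.5/1.85 = 14.865
Step 3: 3.25 mL brought to 6.5 mL → factor 6.5/3.25 = 2
Overall dilution factor = 492.43 × 14.865 × 2 = 14640
Stock = 3.42 × 10^3 cells/mL × 14640 = 5.01 × 10^7 cells/mL

5.01 × 10^7 cells/mL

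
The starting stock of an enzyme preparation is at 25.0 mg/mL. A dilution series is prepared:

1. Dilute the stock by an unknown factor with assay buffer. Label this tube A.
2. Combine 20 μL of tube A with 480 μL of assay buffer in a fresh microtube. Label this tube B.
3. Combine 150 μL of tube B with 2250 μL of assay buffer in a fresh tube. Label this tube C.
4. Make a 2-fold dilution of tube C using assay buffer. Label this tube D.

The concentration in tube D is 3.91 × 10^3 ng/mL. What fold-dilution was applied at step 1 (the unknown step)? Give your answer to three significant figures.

Step 1: unknown factor x
Step 2: 20 μL + 480 μL = 500 μL total → factor 500/20 = 25
Step 3: 150 μL + 2250 μL = 2400 μL total → factor 2400/150 = 16
Step 4: 2-fold → factor 2
Product of known-step factors = 800
Overall factor = 25.0 mg/mL / (3.91 × 10^3 ng/mL) = 6393.9
x = 6393.9 / 800 = 7.99

7.99-fold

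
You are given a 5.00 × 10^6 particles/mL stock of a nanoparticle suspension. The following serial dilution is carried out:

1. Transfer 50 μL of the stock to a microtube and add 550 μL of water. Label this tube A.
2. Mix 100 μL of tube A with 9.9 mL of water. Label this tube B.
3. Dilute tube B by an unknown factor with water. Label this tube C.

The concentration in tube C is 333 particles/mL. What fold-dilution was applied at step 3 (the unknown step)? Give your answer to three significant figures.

Step 1: 50 μL + 550 μL = 600 μL total → factor 600/50 = 12
Step 2: 100 μL + 9.9 mL = 10000 μL total → factor 10000/100 = 100
Step 3: unknown factor x
Product of known-step factors = 1200
Overall factor = 5.00 × 10^6 particles/mL / (333 particles/mL) = 15015
x = 15015 / 1200 = 12.5

12.5-fold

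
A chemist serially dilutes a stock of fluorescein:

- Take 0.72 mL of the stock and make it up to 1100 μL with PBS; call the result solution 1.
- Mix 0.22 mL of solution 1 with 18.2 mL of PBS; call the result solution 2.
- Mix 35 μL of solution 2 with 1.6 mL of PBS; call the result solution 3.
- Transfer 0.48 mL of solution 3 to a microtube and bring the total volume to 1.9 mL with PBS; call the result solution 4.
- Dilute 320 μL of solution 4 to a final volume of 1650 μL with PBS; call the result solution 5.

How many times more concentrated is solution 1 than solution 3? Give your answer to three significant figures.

Step 1: 0.72 mL brought to 1100 μL → factor 1.1/0.72 = 1.5278
Step 2: 0.22 mL + 18.2 mL = 18.42 mL total → factor 18.42/0.22 = 83.727
Step 3: 35 μL + 1.6 mL = 1635 μL total → factor 1635/35 = 46.714
Dilution factor to solution 1 = 1.5278; to solution 3 = 5975.5
[solution 1]/[solution 3] = (factor to solution 3)/(factor to solution 1) = 5975.5/1.5278 = 3.91 × 10^3

3.91 × 10^3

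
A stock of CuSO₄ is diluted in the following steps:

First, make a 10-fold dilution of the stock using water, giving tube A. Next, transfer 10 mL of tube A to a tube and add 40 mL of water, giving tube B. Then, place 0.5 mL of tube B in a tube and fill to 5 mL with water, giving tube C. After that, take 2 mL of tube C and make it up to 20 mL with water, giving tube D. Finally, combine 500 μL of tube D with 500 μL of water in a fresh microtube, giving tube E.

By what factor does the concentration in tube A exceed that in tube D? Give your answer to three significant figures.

Step 1: 10-fold → factor 10
Step 2: 10 mL + 40 mL = 50 mL total → factor 50/10 = 5
Step 3: 0.5 mL brought to 5 mL → factor 5/0.5 = 10
Step 4: 2 mL brought to 20 mL → factor 20/2 = 10
Dilution factor to tube A = 10; to tube D = 5000
[tube A]/[tube D] = (factor to tube D)/(factor to tube A) = 5000/10 = 500

500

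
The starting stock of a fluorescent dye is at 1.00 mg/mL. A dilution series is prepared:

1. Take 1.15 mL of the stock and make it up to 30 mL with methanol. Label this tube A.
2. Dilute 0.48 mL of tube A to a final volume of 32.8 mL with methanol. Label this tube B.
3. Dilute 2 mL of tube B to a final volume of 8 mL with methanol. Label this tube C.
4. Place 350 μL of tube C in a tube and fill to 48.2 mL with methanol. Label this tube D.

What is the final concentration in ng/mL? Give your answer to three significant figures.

Step 1: 1.15 mL brought to 30 mL → factor 30/1.15 = 26.087
Step 2: 0.48 mL brought to 32.8 mL → factor 32.8/0.48 = 68.333
Step 3: 2 mL brought to 8 mL → factor 8/2 = 4
Step 4: 350 μL brought to 48.2 mL → factor 48200/350 = 137.71
Overall dilution factor = 26.087 × 68.333 × 4 × 137.71 = 9.8196 × 10^5
Final = 1.00 mg/mL / 9.8196 × 10^5 = 1.018 × 10^-6 mg/mL = 1.02 ng/mL

1.02 ng/mL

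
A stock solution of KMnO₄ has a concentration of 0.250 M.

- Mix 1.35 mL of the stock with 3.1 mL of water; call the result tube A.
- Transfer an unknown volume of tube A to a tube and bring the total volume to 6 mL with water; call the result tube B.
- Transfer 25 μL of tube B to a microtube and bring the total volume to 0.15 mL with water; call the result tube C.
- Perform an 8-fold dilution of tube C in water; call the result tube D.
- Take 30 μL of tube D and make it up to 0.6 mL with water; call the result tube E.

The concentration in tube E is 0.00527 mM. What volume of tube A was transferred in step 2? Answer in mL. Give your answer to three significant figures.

0.400 mL

Step 1: 1.35 mL + 3.1 mL = 4.45 mL total → factor 4.45/1.35 = 3.2963
Step 2: v brought to 6 mL → factor = 6 mL/v
Step 3: 25 μL brought to 0.15 mL → factor 150/25 = 6
Step 4: 8-fold → factor 8
Step 5: 30 μL brought to 0.6 mL → factor 600/30 = 20
Product of known-step factors = 3164.4
Overall factor = 0.250 M / (0.00527 mM) = 47438
Step-2 factor = 47438 / 3164.4 = 14.991
v = 6 mL / 14.991 = 0.400 mL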